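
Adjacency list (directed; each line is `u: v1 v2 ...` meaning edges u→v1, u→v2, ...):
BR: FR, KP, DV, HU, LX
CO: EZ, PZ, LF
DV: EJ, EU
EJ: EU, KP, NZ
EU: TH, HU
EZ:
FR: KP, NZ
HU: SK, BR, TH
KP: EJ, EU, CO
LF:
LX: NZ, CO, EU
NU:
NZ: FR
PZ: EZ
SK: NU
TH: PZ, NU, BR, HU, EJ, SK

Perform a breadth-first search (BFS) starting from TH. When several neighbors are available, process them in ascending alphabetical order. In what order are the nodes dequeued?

TH, BR, EJ, HU, NU, PZ, SK, DV, FR, KP, LX, EU, NZ, EZ, CO, LF

Visit TH; enqueue BR, EJ, HU, NU, PZ, SK → queue [BR, EJ, HU, NU, PZ, SK]
Visit BR; enqueue DV, FR, KP, LX → queue [EJ, HU, NU, PZ, SK, DV, FR, KP, LX]
Visit EJ; enqueue EU, NZ → queue [HU, NU, PZ, SK, DV, FR, KP, LX, EU, NZ]
Visit HU → queue [NU, PZ, SK, DV, FR, KP, LX, EU, NZ]
Visit NU → queue [PZ, SK, DV, FR, KP, LX, EU, NZ]
Visit PZ; enqueue EZ → queue [SK, DV, FR, KP, LX, EU, NZ, EZ]
Visit SK → queue [DV, FR, KP, LX, EU, NZ, EZ]
Visit DV → queue [FR, KP, LX, EU, NZ, EZ]
Visit FR → queue [KP, LX, EU, NZ, EZ]
Visit KP; enqueue CO → queue [LX, EU, NZ, EZ, CO]
Visit LX → queue [EU, NZ, EZ, CO]
Visit EU → queue [NZ, EZ, CO]
Visit NZ → queue [EZ, CO]
Visit EZ → queue [CO]
Visit CO; enqueue LF → queue [LF]
Visit LF → queue []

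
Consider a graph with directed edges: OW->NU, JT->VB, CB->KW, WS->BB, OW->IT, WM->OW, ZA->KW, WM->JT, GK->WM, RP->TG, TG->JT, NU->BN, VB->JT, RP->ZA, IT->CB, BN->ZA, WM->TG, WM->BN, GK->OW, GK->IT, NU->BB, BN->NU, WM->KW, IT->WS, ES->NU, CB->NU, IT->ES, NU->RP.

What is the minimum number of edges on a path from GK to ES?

2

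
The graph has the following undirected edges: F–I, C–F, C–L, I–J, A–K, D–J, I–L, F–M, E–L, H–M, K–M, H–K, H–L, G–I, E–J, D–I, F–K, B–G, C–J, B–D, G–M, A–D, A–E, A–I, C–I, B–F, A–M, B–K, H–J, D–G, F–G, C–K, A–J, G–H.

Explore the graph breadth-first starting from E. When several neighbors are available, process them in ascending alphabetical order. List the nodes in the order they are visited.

E → A → J → L → D → I → K → M → C → H → B → G → F

Visit E; enqueue A, J, L → queue [A, J, L]
Visit A; enqueue D, I, K, M → queue [J, L, D, I, K, M]
Visit J; enqueue C, H → queue [L, D, I, K, M, C, H]
Visit L → queue [D, I, K, M, C, H]
Visit D; enqueue B, G → queue [I, K, M, C, H, B, G]
Visit I; enqueue F → queue [K, M, C, H, B, G, F]
Visit K → queue [M, C, H, B, G, F]
Visit M → queue [C, H, B, G, F]
Visit C → queue [H, B, G, F]
Visit H → queue [B, G, F]
Visit B → queue [G, F]
Visit G → queue [F]
Visit F → queue []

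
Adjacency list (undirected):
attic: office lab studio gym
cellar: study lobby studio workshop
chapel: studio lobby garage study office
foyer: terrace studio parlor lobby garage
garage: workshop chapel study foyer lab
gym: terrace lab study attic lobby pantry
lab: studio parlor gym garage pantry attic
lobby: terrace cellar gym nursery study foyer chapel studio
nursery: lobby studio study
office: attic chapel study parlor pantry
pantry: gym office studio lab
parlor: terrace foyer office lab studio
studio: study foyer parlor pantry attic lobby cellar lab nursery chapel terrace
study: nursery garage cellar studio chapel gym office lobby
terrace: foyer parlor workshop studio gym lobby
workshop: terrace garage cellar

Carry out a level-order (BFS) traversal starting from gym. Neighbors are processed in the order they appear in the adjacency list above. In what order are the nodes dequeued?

gym, terrace, lab, study, attic, lobby, pantry, foyer, parlor, workshop, studio, garage, nursery, cellar, chapel, office

Visit gym; enqueue terrace, lab, study, attic, lobby, pantry → queue [terrace, lab, study, attic, lobby, pantry]
Visit terrace; enqueue foyer, parlor, workshop, studio → queue [lab, study, attic, lobby, pantry, foyer, parlor, workshop, studio]
Visit lab; enqueue garage → queue [study, attic, lobby, pantry, foyer, parlor, workshop, studio, garage]
Visit study; enqueue nursery, cellar, chapel, office → queue [attic, lobby, pantry, foyer, parlor, workshop, studio, garage, nursery, cellar, chapel, office]
Visit attic → queue [lobby, pantry, foyer, parlor, workshop, studio, garage, nursery, cellar, chapel, office]
Visit lobby → queue [pantry, foyer, parlor, workshop, studio, garage, nursery, cellar, chapel, office]
Visit pantry → queue [foyer, parlor, workshop, studio, garage, nursery, cellar, chapel, office]
Visit foyer → queue [parlor, workshop, studio, garage, nursery, cellar, chapel, office]
Visit parlor → queue [workshop, studio, garage, nursery, cellar, chapel, office]
Visit workshop → queue [studio, garage, nursery, cellar, chapel, office]
Visit studio → queue [garage, nursery, cellar, chapel, office]
Visit garage → queue [nursery, cellar, chapel, office]
Visit nursery → queue [cellar, chapel, office]
Visit cellar → queue [chapel, office]
Visit chapel → queue [office]
Visit office → queue []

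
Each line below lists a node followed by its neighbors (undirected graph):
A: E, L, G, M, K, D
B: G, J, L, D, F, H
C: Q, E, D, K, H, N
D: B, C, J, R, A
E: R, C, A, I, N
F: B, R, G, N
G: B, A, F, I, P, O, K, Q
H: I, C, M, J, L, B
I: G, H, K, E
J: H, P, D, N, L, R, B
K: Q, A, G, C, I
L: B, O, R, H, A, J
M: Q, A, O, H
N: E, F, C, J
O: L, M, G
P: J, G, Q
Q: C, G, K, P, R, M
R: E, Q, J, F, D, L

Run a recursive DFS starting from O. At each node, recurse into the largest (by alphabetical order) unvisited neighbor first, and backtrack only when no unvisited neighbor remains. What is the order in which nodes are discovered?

Visit O
O → M
M → Q
Q → R
R → L
L → J
J → P
P → G
G → K
K → I
I → H
H → C
C → N
N → F
F → B
B → D
D → A
A → E

O, M, Q, R, L, J, P, G, K, I, H, C, N, F, B, D, A, E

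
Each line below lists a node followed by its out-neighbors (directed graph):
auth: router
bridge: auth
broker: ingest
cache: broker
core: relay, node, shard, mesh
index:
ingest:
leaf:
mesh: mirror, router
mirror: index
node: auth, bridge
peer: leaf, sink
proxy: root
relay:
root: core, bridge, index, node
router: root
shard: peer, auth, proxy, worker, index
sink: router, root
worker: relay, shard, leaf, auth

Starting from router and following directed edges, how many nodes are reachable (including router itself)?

BFS from router visits: router, root, core, bridge, index, node, relay, shard, mesh, auth, peer, proxy, worker, mirror, leaf, sink
Reachable nodes: 16 of 19 total.

16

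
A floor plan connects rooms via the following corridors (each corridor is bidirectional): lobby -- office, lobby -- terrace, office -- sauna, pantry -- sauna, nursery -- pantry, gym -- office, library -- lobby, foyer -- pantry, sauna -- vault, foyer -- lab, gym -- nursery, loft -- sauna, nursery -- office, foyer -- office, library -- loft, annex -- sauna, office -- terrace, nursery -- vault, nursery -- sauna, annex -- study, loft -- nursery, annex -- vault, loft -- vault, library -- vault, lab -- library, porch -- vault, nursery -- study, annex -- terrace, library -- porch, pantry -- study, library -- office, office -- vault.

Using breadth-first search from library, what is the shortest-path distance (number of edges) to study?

3

Level 0: library
Level 1: lab, lobby, loft, office, porch, vault
Level 2: annex, foyer, gym, nursery, sauna, terrace
Level 3: pantry, study
study first appears at level 3.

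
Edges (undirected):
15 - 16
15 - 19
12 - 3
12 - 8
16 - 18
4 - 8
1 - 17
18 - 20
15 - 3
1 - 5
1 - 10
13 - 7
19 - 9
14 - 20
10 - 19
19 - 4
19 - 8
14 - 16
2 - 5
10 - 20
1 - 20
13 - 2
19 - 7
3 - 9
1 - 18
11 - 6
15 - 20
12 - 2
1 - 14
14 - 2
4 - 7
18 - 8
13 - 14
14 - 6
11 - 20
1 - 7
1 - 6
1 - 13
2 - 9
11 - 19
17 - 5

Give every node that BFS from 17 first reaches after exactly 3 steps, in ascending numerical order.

4, 8, 9, 11, 12, 15, 16, 19

Level 0: 17
Level 1: 1, 5
Level 2: 2, 6, 7, 10, 13, 14, 18, 20
Level 3: 4, 8, 9, 11, 12, 15, 16, 19
Level 4: 3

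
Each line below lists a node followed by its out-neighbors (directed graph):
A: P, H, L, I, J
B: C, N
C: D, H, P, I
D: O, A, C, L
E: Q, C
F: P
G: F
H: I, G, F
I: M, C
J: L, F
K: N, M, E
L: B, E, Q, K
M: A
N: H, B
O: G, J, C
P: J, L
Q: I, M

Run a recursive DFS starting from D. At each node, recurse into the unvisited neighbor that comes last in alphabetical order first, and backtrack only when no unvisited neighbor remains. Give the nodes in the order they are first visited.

D -> O -> J -> L -> Q -> M -> A -> P -> I -> C -> H -> G -> F -> K -> N -> B -> E

Visit D
D → O
O → J
J → L
L → Q
Q → M
M → A
A → P
A → I
I → C
C → H
H → G
G → F
L → K
K → N
N → B
K → E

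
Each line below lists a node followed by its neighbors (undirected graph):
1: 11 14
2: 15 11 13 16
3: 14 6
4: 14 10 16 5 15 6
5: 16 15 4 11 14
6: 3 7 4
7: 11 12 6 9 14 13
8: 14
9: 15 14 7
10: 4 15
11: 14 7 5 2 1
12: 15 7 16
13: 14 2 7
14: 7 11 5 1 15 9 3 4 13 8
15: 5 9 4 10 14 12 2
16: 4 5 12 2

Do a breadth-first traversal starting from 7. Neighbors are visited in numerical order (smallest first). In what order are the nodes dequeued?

7, 6, 9, 11, 12, 13, 14, 3, 4, 15, 1, 2, 5, 16, 8, 10

Visit 7; enqueue 6, 9, 11, 12, 13, 14 → queue [6, 9, 11, 12, 13, 14]
Visit 6; enqueue 3, 4 → queue [9, 11, 12, 13, 14, 3, 4]
Visit 9; enqueue 15 → queue [11, 12, 13, 14, 3, 4, 15]
Visit 11; enqueue 1, 2, 5 → queue [12, 13, 14, 3, 4, 15, 1, 2, 5]
Visit 12; enqueue 16 → queue [13, 14, 3, 4, 15, 1, 2, 5, 16]
Visit 13 → queue [14, 3, 4, 15, 1, 2, 5, 16]
Visit 14; enqueue 8 → queue [3, 4, 15, 1, 2, 5, 16, 8]
Visit 3 → queue [4, 15, 1, 2, 5, 16, 8]
Visit 4; enqueue 10 → queue [15, 1, 2, 5, 16, 8, 10]
Visit 15 → queue [1, 2, 5, 16, 8, 10]
Visit 1 → queue [2, 5, 16, 8, 10]
Visit 2 → queue [5, 16, 8, 10]
Visit 5 → queue [16, 8, 10]
Visit 16 → queue [8, 10]
Visit 8 → queue [10]
Visit 10 → queue []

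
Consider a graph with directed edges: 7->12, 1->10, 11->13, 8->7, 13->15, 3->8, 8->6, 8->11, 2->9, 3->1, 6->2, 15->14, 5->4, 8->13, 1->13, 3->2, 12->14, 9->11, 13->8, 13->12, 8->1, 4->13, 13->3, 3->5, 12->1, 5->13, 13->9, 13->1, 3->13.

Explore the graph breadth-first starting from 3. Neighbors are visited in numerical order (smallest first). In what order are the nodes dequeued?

3, 1, 2, 5, 8, 13, 10, 9, 4, 6, 7, 11, 12, 15, 14

Visit 3; enqueue 1, 2, 5, 8, 13 → queue [1, 2, 5, 8, 13]
Visit 1; enqueue 10 → queue [2, 5, 8, 13, 10]
Visit 2; enqueue 9 → queue [5, 8, 13, 10, 9]
Visit 5; enqueue 4 → queue [8, 13, 10, 9, 4]
Visit 8; enqueue 6, 7, 11 → queue [13, 10, 9, 4, 6, 7, 11]
Visit 13; enqueue 12, 15 → queue [10, 9, 4, 6, 7, 11, 12, 15]
Visit 10 → queue [9, 4, 6, 7, 11, 12, 15]
Visit 9 → queue [4, 6, 7, 11, 12, 15]
Visit 4 → queue [6, 7, 11, 12, 15]
Visit 6 → queue [7, 11, 12, 15]
Visit 7 → queue [11, 12, 15]
Visit 11 → queue [12, 15]
Visit 12; enqueue 14 → queue [15, 14]
Visit 15 → queue [14]
Visit 14 → queue []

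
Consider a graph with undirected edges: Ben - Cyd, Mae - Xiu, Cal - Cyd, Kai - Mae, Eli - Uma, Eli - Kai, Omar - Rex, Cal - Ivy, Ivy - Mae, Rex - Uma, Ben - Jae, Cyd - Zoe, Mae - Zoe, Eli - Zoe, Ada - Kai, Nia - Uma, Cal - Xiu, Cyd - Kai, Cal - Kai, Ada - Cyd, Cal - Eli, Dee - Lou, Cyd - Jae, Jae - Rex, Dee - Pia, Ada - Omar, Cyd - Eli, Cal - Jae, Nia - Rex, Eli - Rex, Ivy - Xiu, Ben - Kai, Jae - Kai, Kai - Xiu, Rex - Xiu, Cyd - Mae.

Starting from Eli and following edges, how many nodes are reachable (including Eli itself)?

BFS from Eli visits: Eli, Zoe, Uma, Rex, Kai, Cyd, Cal, Mae, Nia, Xiu, Omar, Jae, Ben, Ada, Ivy
Reachable nodes: 15 of 18 total.

15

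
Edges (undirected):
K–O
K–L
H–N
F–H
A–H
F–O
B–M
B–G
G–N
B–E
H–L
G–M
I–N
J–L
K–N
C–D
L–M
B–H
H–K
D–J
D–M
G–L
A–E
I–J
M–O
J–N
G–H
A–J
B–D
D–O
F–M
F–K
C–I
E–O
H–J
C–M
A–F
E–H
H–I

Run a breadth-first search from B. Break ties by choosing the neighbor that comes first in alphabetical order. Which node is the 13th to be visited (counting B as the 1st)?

Visit B; enqueue D, E, G, H, M → queue [D, E, G, H, M]
Visit D; enqueue C, J, O → queue [E, G, H, M, C, J, O]
Visit E; enqueue A → queue [G, H, M, C, J, O, A]
Visit G; enqueue L, N → queue [H, M, C, J, O, A, L, N]
Visit H; enqueue F, I, K → queue [M, C, J, O, A, L, N, F, I, K]
Visit M → queue [C, J, O, A, L, N, F, I, K]
Visit C → queue [J, O, A, L, N, F, I, K]
Visit J → queue [O, A, L, N, F, I, K]
Visit O → queue [A, L, N, F, I, K]
Visit A → queue [L, N, F, I, K]
Visit L → queue [N, F, I, K]
Visit N → queue [F, I, K]
Visit F → queue [I, K]
Visit I → queue [K]
Visit K → queue []

Visit order: B, D, E, G, H, M, C, J, O, A, L, N, F, I, K

F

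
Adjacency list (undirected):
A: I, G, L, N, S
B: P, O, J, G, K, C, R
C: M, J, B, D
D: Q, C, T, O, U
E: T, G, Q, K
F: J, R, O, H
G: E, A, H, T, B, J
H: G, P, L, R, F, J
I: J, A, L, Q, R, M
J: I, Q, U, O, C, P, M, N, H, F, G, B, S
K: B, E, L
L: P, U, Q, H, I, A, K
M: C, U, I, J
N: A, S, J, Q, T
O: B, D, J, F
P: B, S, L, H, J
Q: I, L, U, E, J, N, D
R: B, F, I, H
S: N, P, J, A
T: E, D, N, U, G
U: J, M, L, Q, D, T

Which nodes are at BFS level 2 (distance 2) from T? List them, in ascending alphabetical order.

A, B, C, H, J, K, L, M, O, Q, S

Level 0: T
Level 1: D, E, G, N, U
Level 2: A, B, C, H, J, K, L, M, O, Q, S
Level 3: F, I, P, R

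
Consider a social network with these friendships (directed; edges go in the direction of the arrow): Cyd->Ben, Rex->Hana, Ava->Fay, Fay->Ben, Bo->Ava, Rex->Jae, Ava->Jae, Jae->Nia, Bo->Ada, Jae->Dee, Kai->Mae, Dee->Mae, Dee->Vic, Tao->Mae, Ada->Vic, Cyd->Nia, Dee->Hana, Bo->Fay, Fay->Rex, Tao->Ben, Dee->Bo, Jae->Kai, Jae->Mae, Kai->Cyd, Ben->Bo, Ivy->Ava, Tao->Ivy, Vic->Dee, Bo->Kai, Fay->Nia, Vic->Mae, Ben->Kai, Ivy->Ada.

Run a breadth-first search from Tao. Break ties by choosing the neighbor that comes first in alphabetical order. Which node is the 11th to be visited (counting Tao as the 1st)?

Vic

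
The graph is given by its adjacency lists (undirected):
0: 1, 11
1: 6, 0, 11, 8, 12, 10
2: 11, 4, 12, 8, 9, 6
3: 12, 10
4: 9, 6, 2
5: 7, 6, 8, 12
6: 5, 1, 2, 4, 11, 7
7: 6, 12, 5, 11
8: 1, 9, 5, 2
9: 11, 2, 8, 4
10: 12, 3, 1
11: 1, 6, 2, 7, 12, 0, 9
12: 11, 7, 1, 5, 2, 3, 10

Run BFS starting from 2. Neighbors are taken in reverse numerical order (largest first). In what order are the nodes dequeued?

Visit 2; enqueue 12, 11, 9, 8, 6, 4 → queue [12, 11, 9, 8, 6, 4]
Visit 12; enqueue 10, 7, 5, 3, 1 → queue [11, 9, 8, 6, 4, 10, 7, 5, 3, 1]
Visit 11; enqueue 0 → queue [9, 8, 6, 4, 10, 7, 5, 3, 1, 0]
Visit 9 → queue [8, 6, 4, 10, 7, 5, 3, 1, 0]
Visit 8 → queue [6, 4, 10, 7, 5, 3, 1, 0]
Visit 6 → queue [4, 10, 7, 5, 3, 1, 0]
Visit 4 → queue [10, 7, 5, 3, 1, 0]
Visit 10 → queue [7, 5, 3, 1, 0]
Visit 7 → queue [5, 3, 1, 0]
Visit 5 → queue [3, 1, 0]
Visit 3 → queue [1, 0]
Visit 1 → queue [0]
Visit 0 → queue []

2 → 12 → 11 → 9 → 8 → 6 → 4 → 10 → 7 → 5 → 3 → 1 → 0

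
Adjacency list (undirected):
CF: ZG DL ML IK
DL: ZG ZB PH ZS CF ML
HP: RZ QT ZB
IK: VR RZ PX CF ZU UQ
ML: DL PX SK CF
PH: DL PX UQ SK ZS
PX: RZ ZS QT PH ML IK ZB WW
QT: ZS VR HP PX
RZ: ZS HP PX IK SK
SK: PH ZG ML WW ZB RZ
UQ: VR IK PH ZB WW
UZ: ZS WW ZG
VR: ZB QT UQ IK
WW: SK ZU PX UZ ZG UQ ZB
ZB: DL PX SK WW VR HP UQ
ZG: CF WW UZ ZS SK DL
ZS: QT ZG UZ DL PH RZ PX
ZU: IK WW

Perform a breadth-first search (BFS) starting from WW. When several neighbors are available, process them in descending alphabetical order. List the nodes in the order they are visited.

Visit WW; enqueue ZU, ZG, ZB, UZ, UQ, SK, PX → queue [ZU, ZG, ZB, UZ, UQ, SK, PX]
Visit ZU; enqueue IK → queue [ZG, ZB, UZ, UQ, SK, PX, IK]
Visit ZG; enqueue ZS, DL, CF → queue [ZB, UZ, UQ, SK, PX, IK, ZS, DL, CF]
Visit ZB; enqueue VR, HP → queue [UZ, UQ, SK, PX, IK, ZS, DL, CF, VR, HP]
Visit UZ → queue [UQ, SK, PX, IK, ZS, DL, CF, VR, HP]
Visit UQ; enqueue PH → queue [SK, PX, IK, ZS, DL, CF, VR, HP, PH]
Visit SK; enqueue RZ, ML → queue [PX, IK, ZS, DL, CF, VR, HP, PH, RZ, ML]
Visit PX; enqueue QT → queue [IK, ZS, DL, CF, VR, HP, PH, RZ, ML, QT]
Visit IK → queue [ZS, DL, CF, VR, HP, PH, RZ, ML, QT]
Visit ZS → queue [DL, CF, VR, HP, PH, RZ, ML, QT]
Visit DL → queue [CF, VR, HP, PH, RZ, ML, QT]
Visit CF → queue [VR, HP, PH, RZ, ML, QT]
Visit VR → queue [HP, PH, RZ, ML, QT]
Visit HP → queue [PH, RZ, ML, QT]
Visit PH → queue [RZ, ML, QT]
Visit RZ → queue [ML, QT]
Visit ML → queue [QT]
Visit QT → queue []

WW → ZU → ZG → ZB → UZ → UQ → SK → PX → IK → ZS → DL → CF → VR → HP → PH → RZ → ML → QT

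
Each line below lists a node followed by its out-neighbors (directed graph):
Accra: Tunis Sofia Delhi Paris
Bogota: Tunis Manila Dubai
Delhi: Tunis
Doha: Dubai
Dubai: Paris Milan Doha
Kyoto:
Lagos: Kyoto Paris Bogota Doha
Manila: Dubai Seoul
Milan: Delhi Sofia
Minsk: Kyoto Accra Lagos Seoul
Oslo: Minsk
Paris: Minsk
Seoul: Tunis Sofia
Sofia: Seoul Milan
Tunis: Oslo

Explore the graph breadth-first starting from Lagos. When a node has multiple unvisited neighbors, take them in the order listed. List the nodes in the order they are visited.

Lagos, Kyoto, Paris, Bogota, Doha, Minsk, Tunis, Manila, Dubai, Accra, Seoul, Oslo, Milan, Sofia, Delhi

Visit Lagos; enqueue Kyoto, Paris, Bogota, Doha → queue [Kyoto, Paris, Bogota, Doha]
Visit Kyoto → queue [Paris, Bogota, Doha]
Visit Paris; enqueue Minsk → queue [Bogota, Doha, Minsk]
Visit Bogota; enqueue Tunis, Manila, Dubai → queue [Doha, Minsk, Tunis, Manila, Dubai]
Visit Doha → queue [Minsk, Tunis, Manila, Dubai]
Visit Minsk; enqueue Accra, Seoul → queue [Tunis, Manila, Dubai, Accra, Seoul]
Visit Tunis; enqueue Oslo → queue [Manila, Dubai, Accra, Seoul, Oslo]
Visit Manila → queue [Dubai, Accra, Seoul, Oslo]
Visit Dubai; enqueue Milan → queue [Accra, Seoul, Oslo, Milan]
Visit Accra; enqueue Sofia, Delhi → queue [Seoul, Oslo, Milan, Sofia, Delhi]
Visit Seoul → queue [Oslo, Milan, Sofia, Delhi]
Visit Oslo → queue [Milan, Sofia, Delhi]
Visit Milan → queue [Sofia, Delhi]
Visit Sofia → queue [Delhi]
Visit Delhi → queue []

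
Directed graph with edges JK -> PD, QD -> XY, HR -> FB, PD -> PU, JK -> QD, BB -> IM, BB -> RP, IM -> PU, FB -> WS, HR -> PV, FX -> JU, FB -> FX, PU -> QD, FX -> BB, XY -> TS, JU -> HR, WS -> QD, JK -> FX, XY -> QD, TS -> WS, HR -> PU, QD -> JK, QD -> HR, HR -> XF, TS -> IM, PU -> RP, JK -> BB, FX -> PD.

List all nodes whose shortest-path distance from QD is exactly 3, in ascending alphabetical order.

IM, JU, RP, WS

Level 0: QD
Level 1: HR, JK, XY
Level 2: BB, FB, FX, PD, PU, PV, TS, XF
Level 3: IM, JU, RP, WS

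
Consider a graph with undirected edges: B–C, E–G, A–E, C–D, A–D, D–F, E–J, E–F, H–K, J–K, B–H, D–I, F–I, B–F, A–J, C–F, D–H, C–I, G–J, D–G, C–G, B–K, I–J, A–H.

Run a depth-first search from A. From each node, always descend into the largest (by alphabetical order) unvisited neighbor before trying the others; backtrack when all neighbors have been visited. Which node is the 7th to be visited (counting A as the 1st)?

Visit A
A → J
J → K
K → H
H → D
D → I
I → F
F → E
E → G
G → C
C → B

Visit order: A, J, K, H, D, I, F, E, G, C, B

F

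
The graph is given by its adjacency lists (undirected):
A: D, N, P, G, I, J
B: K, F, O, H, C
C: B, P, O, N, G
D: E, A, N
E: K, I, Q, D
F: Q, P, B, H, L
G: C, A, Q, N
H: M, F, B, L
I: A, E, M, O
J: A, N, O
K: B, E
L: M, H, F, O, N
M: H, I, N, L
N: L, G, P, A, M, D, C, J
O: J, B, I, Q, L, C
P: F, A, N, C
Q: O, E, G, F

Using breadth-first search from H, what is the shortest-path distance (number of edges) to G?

Level 0: H
Level 1: B, F, L, M
Level 2: C, I, K, N, O, P, Q
Level 3: A, D, E, G, J
G first appears at level 3.

3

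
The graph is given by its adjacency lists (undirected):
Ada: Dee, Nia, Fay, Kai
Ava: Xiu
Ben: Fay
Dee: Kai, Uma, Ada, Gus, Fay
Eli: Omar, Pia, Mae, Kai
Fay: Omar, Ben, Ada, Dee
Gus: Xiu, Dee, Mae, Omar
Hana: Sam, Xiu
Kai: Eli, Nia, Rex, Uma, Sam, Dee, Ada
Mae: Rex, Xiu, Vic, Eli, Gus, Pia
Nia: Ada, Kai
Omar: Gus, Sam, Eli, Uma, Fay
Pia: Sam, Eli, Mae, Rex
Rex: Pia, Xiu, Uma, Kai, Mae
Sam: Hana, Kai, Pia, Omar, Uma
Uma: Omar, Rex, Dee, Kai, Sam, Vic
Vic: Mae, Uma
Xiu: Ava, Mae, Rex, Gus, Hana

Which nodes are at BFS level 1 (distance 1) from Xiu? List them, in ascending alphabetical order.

Ava, Gus, Hana, Mae, Rex

Level 0: Xiu
Level 1: Ava, Gus, Hana, Mae, Rex
Level 2: Dee, Eli, Kai, Omar, Pia, Sam, Uma, Vic
Level 3: Ada, Fay, Nia
Level 4: Ben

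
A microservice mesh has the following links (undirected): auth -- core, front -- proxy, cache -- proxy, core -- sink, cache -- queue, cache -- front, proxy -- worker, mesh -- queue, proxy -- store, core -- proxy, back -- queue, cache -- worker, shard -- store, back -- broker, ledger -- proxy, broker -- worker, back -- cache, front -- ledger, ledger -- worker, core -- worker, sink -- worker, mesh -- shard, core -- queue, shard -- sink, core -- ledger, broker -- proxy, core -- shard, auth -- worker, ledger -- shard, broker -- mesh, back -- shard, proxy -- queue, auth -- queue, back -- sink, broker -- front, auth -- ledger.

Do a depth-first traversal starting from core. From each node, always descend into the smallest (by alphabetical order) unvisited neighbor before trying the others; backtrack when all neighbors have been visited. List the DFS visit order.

core auth ledger front broker back cache proxy queue mesh shard sink worker store

Visit core
core → auth
auth → ledger
ledger → front
front → broker
broker → back
back → cache
cache → proxy
proxy → queue
queue → mesh
mesh → shard
shard → sink
sink → worker
shard → store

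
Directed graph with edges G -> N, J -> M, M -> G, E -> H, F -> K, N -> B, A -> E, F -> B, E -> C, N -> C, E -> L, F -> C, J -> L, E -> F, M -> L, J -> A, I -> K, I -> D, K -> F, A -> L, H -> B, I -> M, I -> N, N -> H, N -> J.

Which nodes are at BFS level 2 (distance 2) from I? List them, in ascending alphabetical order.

B, C, F, G, H, J, L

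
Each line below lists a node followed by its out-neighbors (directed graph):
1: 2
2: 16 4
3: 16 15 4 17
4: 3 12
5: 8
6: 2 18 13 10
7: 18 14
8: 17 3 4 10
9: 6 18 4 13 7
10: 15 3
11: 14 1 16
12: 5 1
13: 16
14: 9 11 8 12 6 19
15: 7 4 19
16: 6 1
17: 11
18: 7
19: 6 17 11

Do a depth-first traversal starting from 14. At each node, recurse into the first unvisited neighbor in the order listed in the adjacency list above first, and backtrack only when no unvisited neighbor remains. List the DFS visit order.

14 → 9 → 6 → 2 → 16 → 1 → 4 → 3 → 15 → 7 → 18 → 19 → 17 → 11 → 12 → 5 → 8 → 10 → 13

Visit 14
14 → 9
9 → 6
6 → 2
2 → 16
16 → 1
2 → 4
4 → 3
3 → 15
15 → 7
7 → 18
15 → 19
19 → 17
17 → 11
4 → 12
12 → 5
5 → 8
8 → 10
6 → 13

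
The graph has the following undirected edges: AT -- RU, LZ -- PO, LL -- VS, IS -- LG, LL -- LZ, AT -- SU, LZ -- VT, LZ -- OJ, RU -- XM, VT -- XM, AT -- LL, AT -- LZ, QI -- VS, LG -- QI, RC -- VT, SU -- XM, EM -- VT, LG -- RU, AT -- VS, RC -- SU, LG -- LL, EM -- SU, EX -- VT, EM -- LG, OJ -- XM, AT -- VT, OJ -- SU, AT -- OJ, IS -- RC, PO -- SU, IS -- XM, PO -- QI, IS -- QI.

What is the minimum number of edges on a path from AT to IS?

3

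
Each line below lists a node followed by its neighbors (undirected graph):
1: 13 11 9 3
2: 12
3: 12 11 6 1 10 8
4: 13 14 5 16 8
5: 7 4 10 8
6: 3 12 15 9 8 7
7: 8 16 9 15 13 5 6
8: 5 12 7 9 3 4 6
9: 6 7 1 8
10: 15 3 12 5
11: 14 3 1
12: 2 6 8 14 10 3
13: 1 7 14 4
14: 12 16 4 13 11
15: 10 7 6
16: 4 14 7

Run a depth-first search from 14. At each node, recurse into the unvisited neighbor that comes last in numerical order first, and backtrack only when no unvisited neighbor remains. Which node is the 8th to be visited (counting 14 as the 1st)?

Visit 14
14 → 16
16 → 7
7 → 15
15 → 10
10 → 12
12 → 8
8 → 9
9 → 6
6 → 3
3 → 11
11 → 1
1 → 13
13 → 4
4 → 5
12 → 2

Visit order: 14, 16, 7, 15, 10, 12, 8, 9, 6, 3, 11, 1, 13, 4, 5, 2

9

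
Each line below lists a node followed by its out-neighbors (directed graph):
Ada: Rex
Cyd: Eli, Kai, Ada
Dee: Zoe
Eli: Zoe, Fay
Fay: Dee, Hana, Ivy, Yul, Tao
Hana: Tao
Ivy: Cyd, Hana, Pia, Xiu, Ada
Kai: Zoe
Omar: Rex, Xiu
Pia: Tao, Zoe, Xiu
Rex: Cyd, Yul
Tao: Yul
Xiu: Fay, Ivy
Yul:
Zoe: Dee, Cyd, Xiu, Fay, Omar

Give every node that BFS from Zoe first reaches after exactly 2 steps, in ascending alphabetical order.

Ada, Eli, Hana, Ivy, Kai, Rex, Tao, Yul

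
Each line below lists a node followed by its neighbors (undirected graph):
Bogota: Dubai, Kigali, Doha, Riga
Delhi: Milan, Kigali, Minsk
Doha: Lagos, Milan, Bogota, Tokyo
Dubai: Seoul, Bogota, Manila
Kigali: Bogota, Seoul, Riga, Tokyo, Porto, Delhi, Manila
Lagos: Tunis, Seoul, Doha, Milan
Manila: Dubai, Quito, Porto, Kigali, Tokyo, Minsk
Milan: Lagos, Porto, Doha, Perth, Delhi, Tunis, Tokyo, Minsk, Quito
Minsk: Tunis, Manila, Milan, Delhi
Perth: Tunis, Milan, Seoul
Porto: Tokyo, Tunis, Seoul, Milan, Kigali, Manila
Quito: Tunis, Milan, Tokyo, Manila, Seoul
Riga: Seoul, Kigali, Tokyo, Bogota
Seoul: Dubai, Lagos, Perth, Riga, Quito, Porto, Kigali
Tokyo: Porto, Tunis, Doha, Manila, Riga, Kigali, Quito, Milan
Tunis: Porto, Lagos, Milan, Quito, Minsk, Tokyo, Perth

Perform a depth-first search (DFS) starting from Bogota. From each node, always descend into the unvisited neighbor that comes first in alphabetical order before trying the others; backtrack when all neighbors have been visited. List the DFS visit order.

Visit Bogota
Bogota → Doha
Doha → Lagos
Lagos → Milan
Milan → Delhi
Delhi → Kigali
Kigali → Manila
Manila → Dubai
Dubai → Seoul
Seoul → Perth
Perth → Tunis
Tunis → Minsk
Tunis → Porto
Porto → Tokyo
Tokyo → Quito
Tokyo → Riga

Bogota Doha Lagos Milan Delhi Kigali Manila Dubai Seoul Perth Tunis Minsk Porto Tokyo Quito Riga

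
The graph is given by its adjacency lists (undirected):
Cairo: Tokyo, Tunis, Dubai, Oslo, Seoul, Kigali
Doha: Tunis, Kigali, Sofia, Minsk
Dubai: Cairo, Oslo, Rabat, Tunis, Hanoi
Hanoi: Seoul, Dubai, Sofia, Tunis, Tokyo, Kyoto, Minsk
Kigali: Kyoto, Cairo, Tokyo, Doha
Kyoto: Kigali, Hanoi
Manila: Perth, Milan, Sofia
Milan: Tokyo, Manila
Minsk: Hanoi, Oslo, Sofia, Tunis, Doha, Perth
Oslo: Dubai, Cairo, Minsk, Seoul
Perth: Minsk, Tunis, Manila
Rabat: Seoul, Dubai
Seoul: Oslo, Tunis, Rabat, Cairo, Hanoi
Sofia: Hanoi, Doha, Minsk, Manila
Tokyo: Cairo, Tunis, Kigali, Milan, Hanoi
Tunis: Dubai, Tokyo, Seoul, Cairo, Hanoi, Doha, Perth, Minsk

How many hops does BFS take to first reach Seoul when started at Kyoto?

Level 0: Kyoto
Level 1: Hanoi, Kigali
Level 2: Cairo, Doha, Dubai, Minsk, Seoul, Sofia, Tokyo, Tunis
Level 3: Manila, Milan, Oslo, Perth, Rabat
Seoul first appears at level 2.

2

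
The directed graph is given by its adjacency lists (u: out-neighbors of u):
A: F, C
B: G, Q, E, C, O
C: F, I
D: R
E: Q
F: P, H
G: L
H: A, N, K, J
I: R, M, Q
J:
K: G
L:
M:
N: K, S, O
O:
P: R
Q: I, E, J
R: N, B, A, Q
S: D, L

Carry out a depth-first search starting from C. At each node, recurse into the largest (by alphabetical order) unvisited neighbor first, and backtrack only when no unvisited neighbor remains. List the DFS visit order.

C, I, R, Q, J, E, N, S, L, D, O, K, G, B, A, F, P, H, M

Visit C
C → I
I → R
R → Q
Q → J
Q → E
R → N
N → S
S → L
S → D
N → O
N → K
K → G
R → B
R → A
A → F
F → P
F → H
I → M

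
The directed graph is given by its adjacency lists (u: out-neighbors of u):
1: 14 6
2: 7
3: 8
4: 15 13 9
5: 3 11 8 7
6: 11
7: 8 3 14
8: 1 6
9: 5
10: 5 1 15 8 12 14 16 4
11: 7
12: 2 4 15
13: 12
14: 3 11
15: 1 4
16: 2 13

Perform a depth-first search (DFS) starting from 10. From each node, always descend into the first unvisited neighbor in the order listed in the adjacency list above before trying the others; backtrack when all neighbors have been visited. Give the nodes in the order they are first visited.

Visit 10
10 → 5
5 → 3
3 → 8
8 → 1
1 → 14
14 → 11
11 → 7
1 → 6
10 → 15
15 → 4
4 → 13
13 → 12
12 → 2
4 → 9
10 → 16

10, 5, 3, 8, 1, 14, 11, 7, 6, 15, 4, 13, 12, 2, 9, 16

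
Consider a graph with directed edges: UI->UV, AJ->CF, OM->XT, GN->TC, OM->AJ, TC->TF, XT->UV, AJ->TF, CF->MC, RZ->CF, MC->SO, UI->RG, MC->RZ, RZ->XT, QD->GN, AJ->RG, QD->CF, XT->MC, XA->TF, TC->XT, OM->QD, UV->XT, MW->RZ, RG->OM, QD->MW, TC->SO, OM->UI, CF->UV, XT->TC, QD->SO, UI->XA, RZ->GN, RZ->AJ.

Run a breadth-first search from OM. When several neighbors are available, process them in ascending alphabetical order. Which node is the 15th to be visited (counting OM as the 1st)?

Visit OM; enqueue AJ, QD, UI, XT → queue [AJ, QD, UI, XT]
Visit AJ; enqueue CF, RG, TF → queue [QD, UI, XT, CF, RG, TF]
Visit QD; enqueue GN, MW, SO → queue [UI, XT, CF, RG, TF, GN, MW, SO]
Visit UI; enqueue UV, XA → queue [XT, CF, RG, TF, GN, MW, SO, UV, XA]
Visit XT; enqueue MC, TC → queue [CF, RG, TF, GN, MW, SO, UV, XA, MC, TC]
Visit CF → queue [RG, TF, GN, MW, SO, UV, XA, MC, TC]
Visit RG → queue [TF, GN, MW, SO, UV, XA, MC, TC]
Visit TF → queue [GN, MW, SO, UV, XA, MC, TC]
Visit GN → queue [MW, SO, UV, XA, MC, TC]
Visit MW; enqueue RZ → queue [SO, UV, XA, MC, TC, RZ]
Visit SO → queue [UV, XA, MC, TC, RZ]
Visit UV → queue [XA, MC, TC, RZ]
Visit XA → queue [MC, TC, RZ]
Visit MC → queue [TC, RZ]
Visit TC → queue [RZ]
Visit RZ → queue []

Visit order: OM, AJ, QD, UI, XT, CF, RG, TF, GN, MW, SO, UV, XA, MC, TC, RZ

TC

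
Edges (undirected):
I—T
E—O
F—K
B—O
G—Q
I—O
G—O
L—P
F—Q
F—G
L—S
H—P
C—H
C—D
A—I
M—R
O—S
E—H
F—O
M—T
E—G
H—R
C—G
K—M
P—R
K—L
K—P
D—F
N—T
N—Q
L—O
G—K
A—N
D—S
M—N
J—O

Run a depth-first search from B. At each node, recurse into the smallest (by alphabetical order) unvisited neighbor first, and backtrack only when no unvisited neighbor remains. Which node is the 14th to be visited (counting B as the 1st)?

N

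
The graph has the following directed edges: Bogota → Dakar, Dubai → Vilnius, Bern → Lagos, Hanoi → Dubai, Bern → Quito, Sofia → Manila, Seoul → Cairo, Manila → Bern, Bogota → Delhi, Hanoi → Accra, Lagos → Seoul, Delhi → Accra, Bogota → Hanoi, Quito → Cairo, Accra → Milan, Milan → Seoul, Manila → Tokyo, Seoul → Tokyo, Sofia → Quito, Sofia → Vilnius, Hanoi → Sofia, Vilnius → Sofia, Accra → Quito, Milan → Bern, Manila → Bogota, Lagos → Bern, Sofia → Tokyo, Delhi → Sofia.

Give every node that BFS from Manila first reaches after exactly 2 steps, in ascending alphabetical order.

Dakar, Delhi, Hanoi, Lagos, Quito

Level 0: Manila
Level 1: Bern, Bogota, Tokyo
Level 2: Dakar, Delhi, Hanoi, Lagos, Quito
Level 3: Accra, Cairo, Dubai, Seoul, Sofia
Level 4: Milan, Vilnius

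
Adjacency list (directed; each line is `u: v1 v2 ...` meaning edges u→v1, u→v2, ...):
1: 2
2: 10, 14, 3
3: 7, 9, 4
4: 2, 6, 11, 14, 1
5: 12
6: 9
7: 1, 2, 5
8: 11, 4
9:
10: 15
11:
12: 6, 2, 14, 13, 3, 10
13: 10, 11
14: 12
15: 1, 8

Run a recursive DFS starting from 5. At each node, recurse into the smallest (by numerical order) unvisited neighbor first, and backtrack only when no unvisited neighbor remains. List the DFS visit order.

Visit 5
5 → 12
12 → 2
2 → 3
3 → 4
4 → 1
4 → 6
6 → 9
4 → 11
4 → 14
3 → 7
2 → 10
10 → 15
15 → 8
12 → 13

5, 12, 2, 3, 4, 1, 6, 9, 11, 14, 7, 10, 15, 8, 13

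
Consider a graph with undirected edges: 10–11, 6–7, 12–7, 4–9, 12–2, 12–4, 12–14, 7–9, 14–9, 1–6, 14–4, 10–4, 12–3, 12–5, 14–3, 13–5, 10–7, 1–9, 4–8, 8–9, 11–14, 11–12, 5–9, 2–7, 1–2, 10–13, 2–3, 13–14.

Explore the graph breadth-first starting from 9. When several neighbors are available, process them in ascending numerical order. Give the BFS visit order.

9, 1, 4, 5, 7, 8, 14, 2, 6, 10, 12, 13, 3, 11

Visit 9; enqueue 1, 4, 5, 7, 8, 14 → queue [1, 4, 5, 7, 8, 14]
Visit 1; enqueue 2, 6 → queue [4, 5, 7, 8, 14, 2, 6]
Visit 4; enqueue 10, 12 → queue [5, 7, 8, 14, 2, 6, 10, 12]
Visit 5; enqueue 13 → queue [7, 8, 14, 2, 6, 10, 12, 13]
Visit 7 → queue [8, 14, 2, 6, 10, 12, 13]
Visit 8 → queue [14, 2, 6, 10, 12, 13]
Visit 14; enqueue 3, 11 → queue [2, 6, 10, 12, 13, 3, 11]
Visit 2 → queue [6, 10, 12, 13, 3, 11]
Visit 6 → queue [10, 12, 13, 3, 11]
Visit 10 → queue [12, 13, 3, 11]
Visit 12 → queue [13, 3, 11]
Visit 13 → queue [3, 11]
Visit 3 → queue [11]
Visit 11 → queue []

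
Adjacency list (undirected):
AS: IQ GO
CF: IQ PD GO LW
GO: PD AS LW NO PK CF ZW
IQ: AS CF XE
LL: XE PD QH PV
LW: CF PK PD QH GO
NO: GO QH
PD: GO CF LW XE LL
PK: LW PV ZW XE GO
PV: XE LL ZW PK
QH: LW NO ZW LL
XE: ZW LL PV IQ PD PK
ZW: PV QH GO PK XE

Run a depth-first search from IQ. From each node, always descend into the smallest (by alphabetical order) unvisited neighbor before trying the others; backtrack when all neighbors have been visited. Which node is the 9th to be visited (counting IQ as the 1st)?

PK

Visit IQ
IQ → AS
AS → GO
GO → CF
CF → LW
LW → PD
PD → LL
LL → PV
PV → PK
PK → XE
XE → ZW
ZW → QH
QH → NO

Visit order: IQ, AS, GO, CF, LW, PD, LL, PV, PK, XE, ZW, QH, NO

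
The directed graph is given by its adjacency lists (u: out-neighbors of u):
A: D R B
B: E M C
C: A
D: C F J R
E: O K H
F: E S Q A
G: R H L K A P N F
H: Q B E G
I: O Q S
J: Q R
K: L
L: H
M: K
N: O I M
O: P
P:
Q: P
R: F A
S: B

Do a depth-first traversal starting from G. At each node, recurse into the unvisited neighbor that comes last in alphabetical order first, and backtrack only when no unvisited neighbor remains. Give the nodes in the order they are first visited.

Visit G
G → R
R → F
F → S
S → B
B → M
M → K
K → L
L → H
H → Q
Q → P
H → E
E → O
B → C
C → A
A → D
D → J
G → N
N → I

G -> R -> F -> S -> B -> M -> K -> L -> H -> Q -> P -> E -> O -> C -> A -> D -> J -> N -> I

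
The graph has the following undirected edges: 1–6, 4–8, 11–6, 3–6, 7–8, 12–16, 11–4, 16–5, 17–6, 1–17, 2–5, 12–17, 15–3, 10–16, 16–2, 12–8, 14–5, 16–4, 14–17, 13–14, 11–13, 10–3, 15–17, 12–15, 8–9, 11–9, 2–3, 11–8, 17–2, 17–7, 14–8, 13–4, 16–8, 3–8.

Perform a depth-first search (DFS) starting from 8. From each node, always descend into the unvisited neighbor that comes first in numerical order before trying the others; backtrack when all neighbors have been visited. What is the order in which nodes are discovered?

8, 3, 2, 5, 14, 13, 4, 11, 6, 1, 17, 7, 12, 15, 16, 10, 9

Visit 8
8 → 3
3 → 2
2 → 5
5 → 14
14 → 13
13 → 4
4 → 11
11 → 6
6 → 1
1 → 17
17 → 7
17 → 12
12 → 15
12 → 16
16 → 10
11 → 9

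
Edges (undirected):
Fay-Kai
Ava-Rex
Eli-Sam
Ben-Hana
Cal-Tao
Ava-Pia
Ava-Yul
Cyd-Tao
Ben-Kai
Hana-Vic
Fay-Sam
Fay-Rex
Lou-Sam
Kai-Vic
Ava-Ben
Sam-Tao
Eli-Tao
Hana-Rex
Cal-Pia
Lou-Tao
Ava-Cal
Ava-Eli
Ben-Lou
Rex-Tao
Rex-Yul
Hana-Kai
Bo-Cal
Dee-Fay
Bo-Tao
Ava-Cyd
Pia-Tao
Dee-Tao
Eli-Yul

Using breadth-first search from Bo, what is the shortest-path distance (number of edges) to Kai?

4

Level 0: Bo
Level 1: Cal, Tao
Level 2: Ava, Cyd, Dee, Eli, Lou, Pia, Rex, Sam
Level 3: Ben, Fay, Hana, Yul
Level 4: Kai, Vic
Kai first appears at level 4.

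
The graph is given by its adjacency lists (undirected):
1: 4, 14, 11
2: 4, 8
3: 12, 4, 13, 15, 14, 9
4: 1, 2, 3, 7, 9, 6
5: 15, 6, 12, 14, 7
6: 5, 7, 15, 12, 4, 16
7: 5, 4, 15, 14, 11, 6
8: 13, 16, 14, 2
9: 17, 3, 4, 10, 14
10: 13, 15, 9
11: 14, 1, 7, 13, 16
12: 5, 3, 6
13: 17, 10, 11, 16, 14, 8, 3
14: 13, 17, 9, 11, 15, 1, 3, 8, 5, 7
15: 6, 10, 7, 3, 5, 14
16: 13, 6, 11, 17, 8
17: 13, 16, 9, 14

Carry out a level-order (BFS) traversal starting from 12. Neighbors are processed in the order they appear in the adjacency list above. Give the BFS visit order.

12 → 5 → 3 → 6 → 15 → 14 → 7 → 4 → 13 → 9 → 16 → 10 → 17 → 11 → 1 → 8 → 2

Visit 12; enqueue 5, 3, 6 → queue [5, 3, 6]
Visit 5; enqueue 15, 14, 7 → queue [3, 6, 15, 14, 7]
Visit 3; enqueue 4, 13, 9 → queue [6, 15, 14, 7, 4, 13, 9]
Visit 6; enqueue 16 → queue [15, 14, 7, 4, 13, 9, 16]
Visit 15; enqueue 10 → queue [14, 7, 4, 13, 9, 16, 10]
Visit 14; enqueue 17, 11, 1, 8 → queue [7, 4, 13, 9, 16, 10, 17, 11, 1, 8]
Visit 7 → queue [4, 13, 9, 16, 10, 17, 11, 1, 8]
Visit 4; enqueue 2 → queue [13, 9, 16, 10, 17, 11, 1, 8, 2]
Visit 13 → queue [9, 16, 10, 17, 11, 1, 8, 2]
Visit 9 → queue [16, 10, 17, 11, 1, 8, 2]
Visit 16 → queue [10, 17, 11, 1, 8, 2]
Visit 10 → queue [17, 11, 1, 8, 2]
Visit 17 → queue [11, 1, 8, 2]
Visit 11 → queue [1, 8, 2]
Visit 1 → queue [8, 2]
Visit 8 → queue [2]
Visit 2 → queue []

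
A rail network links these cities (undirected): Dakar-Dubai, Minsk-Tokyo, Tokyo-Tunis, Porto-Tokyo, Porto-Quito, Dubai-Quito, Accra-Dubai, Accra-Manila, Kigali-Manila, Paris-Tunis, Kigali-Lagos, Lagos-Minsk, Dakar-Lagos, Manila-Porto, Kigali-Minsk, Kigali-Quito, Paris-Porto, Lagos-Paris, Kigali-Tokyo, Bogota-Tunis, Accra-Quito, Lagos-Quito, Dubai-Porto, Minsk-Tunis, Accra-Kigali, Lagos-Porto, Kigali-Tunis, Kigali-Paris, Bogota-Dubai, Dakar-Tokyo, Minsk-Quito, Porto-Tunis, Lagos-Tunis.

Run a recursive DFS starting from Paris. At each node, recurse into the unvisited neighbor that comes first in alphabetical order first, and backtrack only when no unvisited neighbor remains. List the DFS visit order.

Paris, Kigali, Accra, Dubai, Bogota, Tunis, Lagos, Dakar, Tokyo, Minsk, Quito, Porto, Manila

Visit Paris
Paris → Kigali
Kigali → Accra
Accra → Dubai
Dubai → Bogota
Bogota → Tunis
Tunis → Lagos
Lagos → Dakar
Dakar → Tokyo
Tokyo → Minsk
Minsk → Quito
Quito → Porto
Porto → Manila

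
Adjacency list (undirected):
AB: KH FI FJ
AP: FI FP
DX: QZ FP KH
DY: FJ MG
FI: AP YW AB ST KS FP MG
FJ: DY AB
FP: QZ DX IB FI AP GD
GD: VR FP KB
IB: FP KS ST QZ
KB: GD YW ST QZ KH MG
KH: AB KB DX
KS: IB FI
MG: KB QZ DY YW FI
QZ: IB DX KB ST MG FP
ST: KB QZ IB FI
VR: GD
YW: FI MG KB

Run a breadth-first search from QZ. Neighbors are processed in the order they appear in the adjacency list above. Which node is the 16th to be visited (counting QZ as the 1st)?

VR

Visit QZ; enqueue IB, DX, KB, ST, MG, FP → queue [IB, DX, KB, ST, MG, FP]
Visit IB; enqueue KS → queue [DX, KB, ST, MG, FP, KS]
Visit DX; enqueue KH → queue [KB, ST, MG, FP, KS, KH]
Visit KB; enqueue GD, YW → queue [ST, MG, FP, KS, KH, GD, YW]
Visit ST; enqueue FI → queue [MG, FP, KS, KH, GD, YW, FI]
Visit MG; enqueue DY → queue [FP, KS, KH, GD, YW, FI, DY]
Visit FP; enqueue AP → queue [KS, KH, GD, YW, FI, DY, AP]
Visit KS → queue [KH, GD, YW, FI, DY, AP]
Visit KH; enqueue AB → queue [GD, YW, FI, DY, AP, AB]
Visit GD; enqueue VR → queue [YW, FI, DY, AP, AB, VR]
Visit YW → queue [FI, DY, AP, AB, VR]
Visit FI → queue [DY, AP, AB, VR]
Visit DY; enqueue FJ → queue [AP, AB, VR, FJ]
Visit AP → queue [AB, VR, FJ]
Visit AB → queue [VR, FJ]
Visit VR → queue [FJ]
Visit FJ → queue []

Visit order: QZ, IB, DX, KB, ST, MG, FP, KS, KH, GD, YW, FI, DY, AP, AB, VR, FJ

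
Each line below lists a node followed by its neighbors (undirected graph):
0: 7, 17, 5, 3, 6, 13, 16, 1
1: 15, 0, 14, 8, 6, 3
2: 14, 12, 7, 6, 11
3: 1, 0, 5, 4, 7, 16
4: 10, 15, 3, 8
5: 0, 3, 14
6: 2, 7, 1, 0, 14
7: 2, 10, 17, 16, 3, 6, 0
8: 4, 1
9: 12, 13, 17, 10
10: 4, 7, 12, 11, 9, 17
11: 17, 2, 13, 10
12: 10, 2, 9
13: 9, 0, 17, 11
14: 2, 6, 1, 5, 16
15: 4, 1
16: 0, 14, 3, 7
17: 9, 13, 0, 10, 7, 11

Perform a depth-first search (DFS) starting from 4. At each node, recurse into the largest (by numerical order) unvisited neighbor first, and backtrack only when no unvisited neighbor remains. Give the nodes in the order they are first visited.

Visit 4
4 → 15
15 → 1
1 → 14
14 → 16
16 → 7
7 → 17
17 → 13
13 → 11
11 → 10
10 → 12
12 → 9
12 → 2
2 → 6
6 → 0
0 → 5
5 → 3
1 → 8

4, 15, 1, 14, 16, 7, 17, 13, 11, 10, 12, 9, 2, 6, 0, 5, 3, 8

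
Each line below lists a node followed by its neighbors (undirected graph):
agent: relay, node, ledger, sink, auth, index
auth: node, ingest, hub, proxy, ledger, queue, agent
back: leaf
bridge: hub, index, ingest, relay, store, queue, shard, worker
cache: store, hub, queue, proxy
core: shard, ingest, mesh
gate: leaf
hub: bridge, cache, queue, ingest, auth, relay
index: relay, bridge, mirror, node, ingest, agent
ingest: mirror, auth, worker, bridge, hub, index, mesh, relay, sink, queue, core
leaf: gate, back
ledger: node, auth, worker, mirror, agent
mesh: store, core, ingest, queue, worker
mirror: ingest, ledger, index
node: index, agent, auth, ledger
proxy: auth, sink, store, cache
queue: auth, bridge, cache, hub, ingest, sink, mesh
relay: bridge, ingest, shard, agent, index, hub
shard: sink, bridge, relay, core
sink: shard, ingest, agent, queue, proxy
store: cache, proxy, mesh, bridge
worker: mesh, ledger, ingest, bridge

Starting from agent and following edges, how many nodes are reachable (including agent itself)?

19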